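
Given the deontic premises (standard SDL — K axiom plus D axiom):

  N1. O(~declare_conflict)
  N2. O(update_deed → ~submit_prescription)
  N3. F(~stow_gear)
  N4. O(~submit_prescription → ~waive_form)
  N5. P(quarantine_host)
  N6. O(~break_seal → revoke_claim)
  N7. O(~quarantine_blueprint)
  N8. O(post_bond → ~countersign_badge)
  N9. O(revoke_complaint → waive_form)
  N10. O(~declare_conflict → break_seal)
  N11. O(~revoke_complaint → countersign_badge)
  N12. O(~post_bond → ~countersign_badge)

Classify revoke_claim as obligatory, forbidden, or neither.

Neither

Premise 6 is O(~break_seal → revoke_claim), but O(~break_seal) is not derivable from the premises, so it does not yield O(revoke_claim).
No premise or chain of K-axiom applications forces O(revoke_claim), and none forces O(~revoke_claim). So revoke_claim is neither obligatory nor forbidden under these norms.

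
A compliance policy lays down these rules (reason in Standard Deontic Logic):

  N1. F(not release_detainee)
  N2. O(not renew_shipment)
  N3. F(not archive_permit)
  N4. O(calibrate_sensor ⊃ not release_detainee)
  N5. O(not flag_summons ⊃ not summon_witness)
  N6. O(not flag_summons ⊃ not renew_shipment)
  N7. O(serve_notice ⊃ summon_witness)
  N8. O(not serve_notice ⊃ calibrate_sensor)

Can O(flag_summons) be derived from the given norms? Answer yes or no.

Yes

Premise 1 is F(not release_detainee), i.e. O(release_detainee).
Premise 4 is O(calibrate_sensor ⊃ not release_detainee); contrapositively O(release_detainee ⊃ not calibrate_sensor). Since O(release_detainee) holds, K gives O(not calibrate_sensor).
Premise 8, O(not serve_notice ⊃ calibrate_sensor), contraposes to O(not calibrate_sensor ⊃ serve_notice); with O(not calibrate_sensor) we get O(serve_notice).
With premise 7, O(serve_notice ⊃ summon_witness), the K-axiom yields O(summon_witness).
Premise 5, O(not flag_summons ⊃ not summon_witness), contraposes to O(summon_witness ⊃ flag_summons); with O(summon_witness) we get O(flag_summons).
Premises 2, 3, 6 do not contribute to this derivation.
So O(flag_summons) follows.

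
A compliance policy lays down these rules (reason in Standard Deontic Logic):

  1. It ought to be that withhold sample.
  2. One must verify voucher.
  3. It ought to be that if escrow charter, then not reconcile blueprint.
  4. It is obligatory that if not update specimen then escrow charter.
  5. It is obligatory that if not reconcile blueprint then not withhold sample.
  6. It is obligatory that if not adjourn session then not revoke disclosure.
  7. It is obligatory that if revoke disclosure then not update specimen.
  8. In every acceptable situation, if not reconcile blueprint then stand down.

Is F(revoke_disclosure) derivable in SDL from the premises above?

Yes

Premise 1 gives O(withhold_sample).
Premise 5, O(¬reconcile_blueprint → ¬withhold_sample), contraposes to O(withhold_sample → reconcile_blueprint); with O(withhold_sample) we get O(reconcile_blueprint).
Premise 3, O(escrow_charter → ¬reconcile_blueprint), contraposes to O(reconcile_blueprint → ¬escrow_charter); with O(reconcile_blueprint) we get O(¬escrow_charter).
Premise 4 is O(¬update_specimen → escrow_charter); contrapositively O(¬escrow_charter → update_specimen). Since O(¬escrow_charter) holds, K gives O(update_specimen).
The contrapositive of premise 7 (O(revoke_disclosure → ¬update_specimen)) is O(update_specimen → ¬revoke_disclosure), and O(update_specimen) is already established, so O(¬revoke_disclosure).
Premises 2, 6, 8 do not contribute to this derivation.
So O(¬revoke_disclosure) holds, i.e. F(revoke_disclosure). The claim follows.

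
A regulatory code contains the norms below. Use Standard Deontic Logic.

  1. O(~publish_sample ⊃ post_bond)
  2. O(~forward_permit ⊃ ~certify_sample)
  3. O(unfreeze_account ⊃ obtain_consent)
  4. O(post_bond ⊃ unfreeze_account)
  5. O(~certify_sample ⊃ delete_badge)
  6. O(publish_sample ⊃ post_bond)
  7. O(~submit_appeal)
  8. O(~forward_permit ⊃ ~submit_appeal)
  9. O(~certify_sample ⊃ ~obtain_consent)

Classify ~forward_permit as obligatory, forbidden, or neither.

Forbidden

Premises 1 and 6 are O(~publish_sample ⊃ post_bond) and O(publish_sample ⊃ post_bond); every ideal world satisfies ~publish_sample or publish_sample, so in either case post_bond holds — hence O(post_bond).
From O(post_bond) and premise 4, O(post_bond ⊃ unfreeze_account), we obtain O(unfreeze_account).
Premise 3 is O(unfreeze_account ⊃ obtain_consent); since O(unfreeze_account), deontic closure gives O(obtain_consent).
The contrapositive of premise 9 (O(~certify_sample ⊃ ~obtain_consent)) is O(obtain_consent ⊃ certify_sample), and O(obtain_consent) is already established, so O(certify_sample).
Premise 2 is O(~forward_permit ⊃ ~certify_sample); contrapositively O(certify_sample ⊃ forward_permit). Since O(certify_sample) holds, K gives O(forward_permit).
Premises 5, 7, 8 do not contribute to this derivation.
Thus O(forward_permit), which is F(~forward_permit): ~forward_permit is forbidden.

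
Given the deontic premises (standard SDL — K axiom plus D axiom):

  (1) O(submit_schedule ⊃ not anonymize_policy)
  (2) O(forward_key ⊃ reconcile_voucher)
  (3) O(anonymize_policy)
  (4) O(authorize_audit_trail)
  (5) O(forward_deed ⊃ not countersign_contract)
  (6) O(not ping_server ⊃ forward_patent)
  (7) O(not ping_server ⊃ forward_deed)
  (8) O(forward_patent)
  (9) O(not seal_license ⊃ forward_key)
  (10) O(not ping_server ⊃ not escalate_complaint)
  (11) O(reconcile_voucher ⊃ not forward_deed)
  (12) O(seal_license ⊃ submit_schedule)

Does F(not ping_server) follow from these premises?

Yes

Premise 3 gives O(anonymize_policy).
The contrapositive of premise 1 (O(submit_schedule ⊃ not anonymize_policy)) is O(anonymize_policy ⊃ not submit_schedule), and O(anonymize_policy) is already established, so O(not submit_schedule).
Premise 12 is O(seal_license ⊃ submit_schedule); contrapositively O(not submit_schedule ⊃ not seal_license). Since O(not submit_schedule) holds, K gives O(not seal_license).
Premise 9 is O(not seal_license ⊃ forward_key); since O(not seal_license), deontic closure gives O(forward_key).
Premise 2 is O(forward_key ⊃ reconcile_voucher); since O(forward_key), deontic closure gives O(reconcile_voucher).
Premise 11 is O(reconcile_voucher ⊃ not forward_deed); since O(reconcile_voucher), deontic closure gives O(not forward_deed).
Premise 7, O(not ping_server ⊃ forward_deed), contraposes to O(not forward_deed ⊃ ping_server); with O(not forward_deed) we get O(ping_server).
Premises 4, 5, 6, 8, 10 do not contribute to this derivation.
So O(ping_server) holds, i.e. F(not ping_server). The claim follows.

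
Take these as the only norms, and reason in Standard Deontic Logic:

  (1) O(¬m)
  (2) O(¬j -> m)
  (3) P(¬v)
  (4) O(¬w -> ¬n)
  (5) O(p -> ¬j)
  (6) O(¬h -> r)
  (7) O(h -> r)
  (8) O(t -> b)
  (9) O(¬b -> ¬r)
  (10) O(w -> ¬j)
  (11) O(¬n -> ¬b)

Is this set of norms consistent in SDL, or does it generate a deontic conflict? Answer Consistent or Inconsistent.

Inconsistent

By case analysis on h: premise 7 gives O(h -> r) and premise 6 gives O(¬h -> r), so O(r) either way.
Premise 9, O(¬b -> ¬r), contraposes to O(r -> b); with O(r) we get O(b).
Premise 11 is O(¬n -> ¬b); contrapositively O(b -> n). Since O(b) holds, K gives O(n).
Premise 4 is O(¬w -> ¬n); contrapositively O(n -> w). Since O(n) holds, K gives O(w).
With premise 10, O(w -> ¬j), the K-axiom yields O(¬j).
Premise 2 is O(¬j -> m); since O(¬j), deontic closure gives O(m).
However, premise 1 gives O(¬m).
We now have both O(m) and O(¬m) — m is simultaneously obligatory and forbidden, violating the D-axiom.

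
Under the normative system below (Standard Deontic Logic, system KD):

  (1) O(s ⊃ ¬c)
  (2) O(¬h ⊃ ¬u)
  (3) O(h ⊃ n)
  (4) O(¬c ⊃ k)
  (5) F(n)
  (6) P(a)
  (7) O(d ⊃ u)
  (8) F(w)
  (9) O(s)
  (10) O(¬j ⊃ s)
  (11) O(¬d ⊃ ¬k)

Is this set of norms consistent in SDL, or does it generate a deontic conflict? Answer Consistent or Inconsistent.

Premise 9 gives O(s).
Applying K to premise 1 (O(s ⊃ ¬c)) and O(s) yields O(¬c).
From O(¬c) and premise 4, O(¬c ⊃ k), we obtain O(k).
Premise 11, O(¬d ⊃ ¬k), contraposes to O(k ⊃ d); with O(k) we get O(d).
Premise 7 is O(d ⊃ u); since O(d), deontic closure gives O(u).
The contrapositive of premise 2 (O(¬h ⊃ ¬u)) is O(u ⊃ h), and O(u) is already established, so O(h).
With premise 3, O(h ⊃ n), the K-axiom yields O(n).
However, F(n) at premise 5 amounts to O(¬n).
We now have both O(n) and O(¬n) — n is simultaneously obligatory and forbidden, violating the D-axiom.

Inconsistent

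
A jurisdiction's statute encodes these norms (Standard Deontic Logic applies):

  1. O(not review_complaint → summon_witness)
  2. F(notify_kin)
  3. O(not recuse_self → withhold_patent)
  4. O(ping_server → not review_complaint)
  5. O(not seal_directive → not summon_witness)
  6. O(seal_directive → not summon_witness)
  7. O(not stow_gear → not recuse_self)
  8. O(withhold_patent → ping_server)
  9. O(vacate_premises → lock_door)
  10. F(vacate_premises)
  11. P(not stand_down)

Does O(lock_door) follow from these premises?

No

Premise 9 is O(vacate_premises → lock_door), but O(vacate_premises) is not derivable from the premises, so it does not yield O(lock_door).
No other premise forces O(lock_door). An ideal world satisfying every premise can still have lock_door false, so O(lock_door) is not derivable.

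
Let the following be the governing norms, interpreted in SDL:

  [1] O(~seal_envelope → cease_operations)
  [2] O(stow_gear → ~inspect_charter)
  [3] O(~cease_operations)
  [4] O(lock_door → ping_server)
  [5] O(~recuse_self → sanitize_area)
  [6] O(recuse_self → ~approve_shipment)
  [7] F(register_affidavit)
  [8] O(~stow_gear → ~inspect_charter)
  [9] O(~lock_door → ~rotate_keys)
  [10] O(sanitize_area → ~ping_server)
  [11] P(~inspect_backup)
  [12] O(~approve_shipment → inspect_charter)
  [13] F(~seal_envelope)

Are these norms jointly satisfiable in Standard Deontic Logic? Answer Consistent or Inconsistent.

Consistent

Premise 1 is O(~seal_envelope → cease_operations), but O(~seal_envelope) is not derivable from the premises, so it does not yield O(cease_operations).
So O(cease_operations) is not derivable, and the apparent clash with O(~cease_operations) does not arise.
A world satisfying every obligation exists (e.g. approve_shipment=true, cease_operations=false, inspect_backup=false, inspect_charter=false, lock_door=false, ping_server=false, recuse_self=false, register_affidavit=false, rotate_keys=false, sanitize_area=true, seal_envelope=true, stow_gear=false); no atom is both obligatory and forbidden, so the set is consistent.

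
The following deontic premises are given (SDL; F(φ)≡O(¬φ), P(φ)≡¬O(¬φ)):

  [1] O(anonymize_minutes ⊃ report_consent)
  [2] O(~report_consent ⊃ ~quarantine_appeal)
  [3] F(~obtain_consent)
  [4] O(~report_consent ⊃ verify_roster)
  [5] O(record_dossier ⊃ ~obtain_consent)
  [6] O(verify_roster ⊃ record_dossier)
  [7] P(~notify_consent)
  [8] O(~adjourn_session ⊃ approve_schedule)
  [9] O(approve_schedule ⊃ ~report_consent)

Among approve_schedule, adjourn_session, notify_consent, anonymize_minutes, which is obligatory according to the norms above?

adjourn_session

F(~obtain_consent) at premise 3 means O(obtain_consent).
Premise 5 is O(record_dossier ⊃ ~obtain_consent); contrapositively O(obtain_consent ⊃ ~record_dossier). Since O(obtain_consent) holds, K gives O(~record_dossier).
The contrapositive of premise 6 (O(verify_roster ⊃ record_dossier)) is O(~record_dossier ⊃ ~verify_roster), and O(~record_dossier) is already established, so O(~verify_roster).
Premise 4, O(~report_consent ⊃ verify_roster), contraposes to O(~verify_roster ⊃ report_consent); with O(~verify_roster) we get O(report_consent).
Premise 9, O(approve_schedule ⊃ ~report_consent), contraposes to O(report_consent ⊃ ~approve_schedule); with O(report_consent) we get O(~approve_schedule).
Premise 8 is O(~adjourn_session ⊃ approve_schedule); contrapositively O(~approve_schedule ⊃ adjourn_session). Since O(~approve_schedule) holds, K gives O(adjourn_session).
So O(adjourn_session) holds — adjourn_session is obligatory. None of the other listed options is made obligatory by any chain of premises.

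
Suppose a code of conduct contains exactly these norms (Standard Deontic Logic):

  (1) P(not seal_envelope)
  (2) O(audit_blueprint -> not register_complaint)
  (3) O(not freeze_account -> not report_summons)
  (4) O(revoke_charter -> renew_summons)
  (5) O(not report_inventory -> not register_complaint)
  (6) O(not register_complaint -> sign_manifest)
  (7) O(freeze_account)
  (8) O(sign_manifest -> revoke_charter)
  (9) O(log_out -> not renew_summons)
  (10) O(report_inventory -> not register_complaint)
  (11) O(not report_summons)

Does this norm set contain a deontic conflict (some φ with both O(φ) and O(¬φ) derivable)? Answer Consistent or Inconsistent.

Premise 3 is O(not freeze_account -> not report_summons); even if O(not report_summons) held, inferring O(not freeze_account) would be affirming the consequent — invalid.
So O(not freeze_account) is not derivable, and the apparent clash with O(freeze_account) does not arise.
A world satisfying every obligation exists (e.g. audit_blueprint=false, freeze_account=true, log_out=false, register_complaint=false, renew_summons=true, report_inventory=false, report_summons=false, revoke_charter=true, seal_envelope=false, sign_manifest=true); no atom is both obligatory and forbidden, so the set is consistent.

Consistent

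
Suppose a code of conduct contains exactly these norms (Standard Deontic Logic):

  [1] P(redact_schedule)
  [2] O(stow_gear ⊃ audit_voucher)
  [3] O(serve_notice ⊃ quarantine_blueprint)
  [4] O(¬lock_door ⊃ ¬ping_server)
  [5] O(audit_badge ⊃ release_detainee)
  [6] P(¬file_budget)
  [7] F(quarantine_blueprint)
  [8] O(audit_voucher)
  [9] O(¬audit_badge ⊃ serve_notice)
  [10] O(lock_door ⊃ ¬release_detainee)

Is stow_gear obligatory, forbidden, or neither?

Premise 2 is O(stow_gear ⊃ audit_voucher); even if O(audit_voucher) held, inferring O(stow_gear) would be affirming the consequent — invalid.
No premise or chain of K-axiom applications forces O(stow_gear), and none forces O(¬stow_gear). So stow_gear is neither obligatory nor forbidden under these norms.

Neither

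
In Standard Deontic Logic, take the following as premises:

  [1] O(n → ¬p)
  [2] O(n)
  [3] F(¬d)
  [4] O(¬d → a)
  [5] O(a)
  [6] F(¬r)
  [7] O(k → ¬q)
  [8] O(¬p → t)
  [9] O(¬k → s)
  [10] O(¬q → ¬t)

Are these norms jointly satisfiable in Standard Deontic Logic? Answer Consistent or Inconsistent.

Premise 4 is O(¬d → a); even if O(a) held, inferring O(¬d) would be affirming the consequent — invalid.
So O(¬d) is not derivable, and the apparent clash with O(d) does not arise.
A world satisfying every obligation exists (e.g. a=true, d=true, k=false, n=true, p=false, q=true, r=true, s=true, t=true); no atom is both obligatory and forbidden, so the set is consistent.

Consistent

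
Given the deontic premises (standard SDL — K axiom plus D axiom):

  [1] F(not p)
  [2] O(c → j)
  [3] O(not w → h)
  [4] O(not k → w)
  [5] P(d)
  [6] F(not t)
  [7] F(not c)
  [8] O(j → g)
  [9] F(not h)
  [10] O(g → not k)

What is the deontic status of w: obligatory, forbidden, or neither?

Premise 7, F(not c), is equivalent to O(c).
From O(c) and premise 2, O(c → j), we obtain O(j).
Applying K to premise 8 (O(j → g)) and O(j) yields O(g).
With premise 10, O(g → not k), the K-axiom yields O(not k).
With premise 4, O(not k → w), the K-axiom yields O(w).
Premises 1, 3, 5, 6, 9 do not contribute to this derivation.
Hence w is obligatory.

Obligatory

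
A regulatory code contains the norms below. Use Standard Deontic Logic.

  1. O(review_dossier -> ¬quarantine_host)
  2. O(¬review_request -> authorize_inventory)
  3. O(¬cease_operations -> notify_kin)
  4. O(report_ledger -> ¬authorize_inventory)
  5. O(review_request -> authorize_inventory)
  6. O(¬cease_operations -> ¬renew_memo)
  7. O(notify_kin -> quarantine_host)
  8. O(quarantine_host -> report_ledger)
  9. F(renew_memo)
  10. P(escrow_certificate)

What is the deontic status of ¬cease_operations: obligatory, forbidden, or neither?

Forbidden

By case analysis on review_request: premise 5 gives O(review_request -> authorize_inventory) and premise 2 gives O(¬review_request -> authorize_inventory), so O(authorize_inventory) either way.
The contrapositive of premise 4 (O(report_ledger -> ¬authorize_inventory)) is O(authorize_inventory -> ¬report_ledger), and O(authorize_inventory) is already established, so O(¬report_ledger).
The contrapositive of premise 8 (O(quarantine_host -> report_ledger)) is O(¬report_ledger -> ¬quarantine_host), and O(¬report_ledger) is already established, so O(¬quarantine_host).
Premise 7 is O(notify_kin -> quarantine_host); contrapositively O(¬quarantine_host -> ¬notify_kin). Since O(¬quarantine_host) holds, K gives O(¬notify_kin).
The contrapositive of premise 3 (O(¬cease_operations -> notify_kin)) is O(¬notify_kin -> cease_operations), and O(¬notify_kin) is already established, so O(cease_operations).
Premises 1, 6, 9, 10 do not contribute to this derivation.
Thus O(cease_operations), which is F(¬cease_operations): ¬cease_operations is forbidden.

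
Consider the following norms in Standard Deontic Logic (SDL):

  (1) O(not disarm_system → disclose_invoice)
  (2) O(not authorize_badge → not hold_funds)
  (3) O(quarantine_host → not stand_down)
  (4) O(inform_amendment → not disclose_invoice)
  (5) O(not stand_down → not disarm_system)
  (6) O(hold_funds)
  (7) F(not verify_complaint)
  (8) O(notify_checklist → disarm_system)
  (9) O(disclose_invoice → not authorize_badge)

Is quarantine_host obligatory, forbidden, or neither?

Premise 6 gives O(hold_funds).
Premise 2, O(not authorize_badge → not hold_funds), contraposes to O(hold_funds → authorize_badge); with O(hold_funds) we get O(authorize_badge).
Premise 9 is O(disclose_invoice → not authorize_badge); contrapositively O(authorize_badge → not disclose_invoice). Since O(authorize_badge) holds, K gives O(not disclose_invoice).
Premise 1 is O(not disarm_system → disclose_invoice); contrapositively O(not disclose_invoice → disarm_system). Since O(not disclose_invoice) holds, K gives O(disarm_system).
Premise 5, O(not stand_down → not disarm_system), contraposes to O(disarm_system → stand_down); with O(disarm_system) we get O(stand_down).
Premise 3, O(quarantine_host → not stand_down), contraposes to O(stand_down → not quarantine_host); with O(stand_down) we get O(not quarantine_host).
Premises 4, 7, 8 do not contribute to this derivation.
Thus O(not quarantine_host), which is F(quarantine_host): quarantine_host is forbidden.

Forbidden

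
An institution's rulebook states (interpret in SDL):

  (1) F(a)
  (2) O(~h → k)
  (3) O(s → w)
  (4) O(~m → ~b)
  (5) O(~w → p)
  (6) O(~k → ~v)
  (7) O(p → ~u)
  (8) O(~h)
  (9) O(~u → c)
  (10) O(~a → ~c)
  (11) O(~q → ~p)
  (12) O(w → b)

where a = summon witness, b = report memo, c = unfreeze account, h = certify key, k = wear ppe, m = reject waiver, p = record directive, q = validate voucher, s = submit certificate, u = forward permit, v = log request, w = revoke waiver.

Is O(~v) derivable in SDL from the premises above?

No

Premise 6 is O(~k → ~v), but O(~k) is not derivable from the premises, so it does not yield O(~v).
No other premise forces O(~v). An ideal world satisfying every premise can still have ~v false, so O(~v) is not derivable.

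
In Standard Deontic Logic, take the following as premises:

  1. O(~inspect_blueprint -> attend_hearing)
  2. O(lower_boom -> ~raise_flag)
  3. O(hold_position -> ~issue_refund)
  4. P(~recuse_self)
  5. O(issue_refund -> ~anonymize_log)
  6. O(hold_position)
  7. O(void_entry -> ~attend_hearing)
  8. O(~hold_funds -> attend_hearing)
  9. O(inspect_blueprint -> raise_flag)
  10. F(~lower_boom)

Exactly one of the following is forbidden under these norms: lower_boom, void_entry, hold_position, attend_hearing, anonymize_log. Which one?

void_entry

Premise 10 is F(~lower_boom), i.e. O(lower_boom).
Premise 2 is O(lower_boom -> ~raise_flag); since O(lower_boom), deontic closure gives O(~raise_flag).
Premise 9, O(inspect_blueprint -> raise_flag), contraposes to O(~raise_flag -> ~inspect_blueprint); with O(~raise_flag) we get O(~inspect_blueprint).
With premise 1, O(~inspect_blueprint -> attend_hearing), the K-axiom yields O(attend_hearing).
Premise 7, O(void_entry -> ~attend_hearing), contraposes to O(attend_hearing -> ~void_entry); with O(attend_hearing) we get O(~void_entry).
So O(~void_entry) holds, i.e. void_entry is forbidden. None of the other listed options is forbidden under the premises.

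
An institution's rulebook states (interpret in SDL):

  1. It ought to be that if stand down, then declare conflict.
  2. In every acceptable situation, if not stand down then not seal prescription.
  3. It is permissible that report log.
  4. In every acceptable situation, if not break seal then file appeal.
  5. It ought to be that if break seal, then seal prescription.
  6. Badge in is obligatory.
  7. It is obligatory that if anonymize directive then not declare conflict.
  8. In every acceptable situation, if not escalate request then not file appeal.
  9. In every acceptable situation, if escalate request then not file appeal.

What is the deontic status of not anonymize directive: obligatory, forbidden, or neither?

Premises 8 and 9 are O(¬escalate_request → ¬file_appeal) and O(escalate_request → ¬file_appeal); every ideal world satisfies ¬escalate_request or escalate_request, so in either case ¬file_appeal holds — hence O(¬file_appeal).
Premise 4, O(¬break_seal → file_appeal), contraposes to O(¬file_appeal → break_seal); with O(¬file_appeal) we get O(break_seal).
With premise 5, O(break_seal → seal_prescription), the K-axiom yields O(seal_prescription).
The contrapositive of premise 2 (O(¬stand_down → ¬seal_prescription)) is O(seal_prescription → stand_down), and O(seal_prescription) is already established, so O(stand_down).
Applying K to premise 1 (O(stand_down → declare_conflict)) and O(stand_down) yields O(declare_conflict).
Premise 7 is O(anonymize_directive → ¬declare_conflict); contrapositively O(declare_conflict → ¬anonymize_directive). Since O(declare_conflict) holds, K gives O(¬anonymize_directive).
Premises 3, 6 do not contribute to this derivation.
Hence ¬anonymize_directive is obligatory.

Obligatory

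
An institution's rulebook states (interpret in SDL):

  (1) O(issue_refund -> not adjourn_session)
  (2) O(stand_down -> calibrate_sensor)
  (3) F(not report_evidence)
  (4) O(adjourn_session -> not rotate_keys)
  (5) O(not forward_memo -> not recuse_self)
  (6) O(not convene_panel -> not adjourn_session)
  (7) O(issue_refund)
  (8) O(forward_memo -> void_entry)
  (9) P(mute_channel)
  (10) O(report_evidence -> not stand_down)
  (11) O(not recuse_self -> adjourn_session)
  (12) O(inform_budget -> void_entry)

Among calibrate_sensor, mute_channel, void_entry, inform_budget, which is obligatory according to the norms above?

void_entry

Premise 7 gives O(issue_refund).
Applying K to premise 1 (O(issue_refund -> not adjourn_session)) and O(issue_refund) yields O(not adjourn_session).
Premise 11 is O(not recuse_self -> adjourn_session); contrapositively O(not adjourn_session -> recuse_self). Since O(not adjourn_session) holds, K gives O(recuse_self).
Premise 5, O(not forward_memo -> not recuse_self), contraposes to O(recuse_self -> forward_memo); with O(recuse_self) we get O(forward_memo).
With premise 8, O(forward_memo -> void_entry), the K-axiom yields O(void_entry).
So O(void_entry) holds — void_entry is obligatory. None of the other listed options is made obligatory by any chain of premises.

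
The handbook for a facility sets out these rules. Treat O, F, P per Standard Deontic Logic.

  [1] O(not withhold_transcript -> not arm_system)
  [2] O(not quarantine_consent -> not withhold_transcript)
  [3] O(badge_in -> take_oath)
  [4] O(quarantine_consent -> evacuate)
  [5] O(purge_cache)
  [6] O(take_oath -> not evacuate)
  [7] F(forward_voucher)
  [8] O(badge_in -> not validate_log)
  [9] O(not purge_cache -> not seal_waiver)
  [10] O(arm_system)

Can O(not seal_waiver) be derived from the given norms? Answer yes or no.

No

Premise 9 is O(not purge_cache -> not seal_waiver), but O(not purge_cache) is not derivable from the premises, so it does not yield O(not seal_waiver).
No other premise forces O(not seal_waiver). An ideal world satisfying every premise can still have not seal_waiver false, so O(not seal_waiver) is not derivable.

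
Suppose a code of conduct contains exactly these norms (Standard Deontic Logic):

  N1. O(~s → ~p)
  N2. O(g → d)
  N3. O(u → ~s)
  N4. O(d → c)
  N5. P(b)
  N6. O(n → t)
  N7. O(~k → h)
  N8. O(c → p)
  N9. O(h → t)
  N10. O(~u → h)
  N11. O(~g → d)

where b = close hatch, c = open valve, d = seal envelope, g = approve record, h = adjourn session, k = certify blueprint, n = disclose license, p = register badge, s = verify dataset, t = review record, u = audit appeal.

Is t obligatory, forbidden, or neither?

Premises 2 and 11 cover both cases: O(g → d) and O(~g → d). Since g ∨ ~g is a tautology, O(d) follows.
With premise 4, O(d → c), the K-axiom yields O(c).
Premise 8 is O(c → p); since O(c), deontic closure gives O(p).
Premise 1, O(~s → ~p), contraposes to O(p → s); with O(p) we get O(s).
Premise 3 is O(u → ~s); contrapositively O(s → ~u). Since O(s) holds, K gives O(~u).
Premise 10 is O(~u → h); since O(~u), deontic closure gives O(h).
With premise 9, O(h → t), the K-axiom yields O(t).
Premises 5, 6, 7 do not contribute to this derivation.
Hence t is obligatory.

Obligatory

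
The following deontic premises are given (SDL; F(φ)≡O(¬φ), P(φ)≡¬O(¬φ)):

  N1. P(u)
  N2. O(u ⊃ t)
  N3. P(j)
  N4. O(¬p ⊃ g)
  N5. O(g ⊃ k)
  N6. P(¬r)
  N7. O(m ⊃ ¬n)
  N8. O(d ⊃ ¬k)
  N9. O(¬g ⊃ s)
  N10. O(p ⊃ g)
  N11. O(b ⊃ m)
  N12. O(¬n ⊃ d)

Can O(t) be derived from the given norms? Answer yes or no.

No

Premise 2 is O(u ⊃ t), but O(u) is not derivable from the premises (the permission P(u) asserts only ¬O(¬u), not O(u)), so it does not yield O(t).
No other premise forces O(t). An ideal world satisfying every premise can still have t false, so O(t) is not derivable.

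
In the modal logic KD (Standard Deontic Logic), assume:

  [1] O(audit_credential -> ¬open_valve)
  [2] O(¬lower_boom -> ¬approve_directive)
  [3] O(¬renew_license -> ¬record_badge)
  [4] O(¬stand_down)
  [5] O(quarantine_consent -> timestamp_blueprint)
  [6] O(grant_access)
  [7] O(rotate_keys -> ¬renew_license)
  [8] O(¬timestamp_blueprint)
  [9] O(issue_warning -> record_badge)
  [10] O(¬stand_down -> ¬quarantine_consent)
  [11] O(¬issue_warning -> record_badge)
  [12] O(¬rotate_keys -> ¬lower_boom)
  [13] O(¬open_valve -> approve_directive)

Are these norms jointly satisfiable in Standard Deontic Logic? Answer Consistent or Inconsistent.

Premise 5 is O(quarantine_consent -> timestamp_blueprint), but O(quarantine_consent) is not derivable from the premises, so it does not yield O(timestamp_blueprint).
So O(timestamp_blueprint) is not derivable, and the apparent clash with O(¬timestamp_blueprint) does not arise.
A world satisfying every obligation exists (e.g. approve_directive=false, audit_credential=false, grant_access=true, issue_warning=false, lower_boom=false, open_valve=true, quarantine_consent=false, record_badge=true, renew_license=true, rotate_keys=false, stand_down=false, timestamp_blueprint=false); no atom is both obligatory and forbidden, so the set is consistent.

Consistent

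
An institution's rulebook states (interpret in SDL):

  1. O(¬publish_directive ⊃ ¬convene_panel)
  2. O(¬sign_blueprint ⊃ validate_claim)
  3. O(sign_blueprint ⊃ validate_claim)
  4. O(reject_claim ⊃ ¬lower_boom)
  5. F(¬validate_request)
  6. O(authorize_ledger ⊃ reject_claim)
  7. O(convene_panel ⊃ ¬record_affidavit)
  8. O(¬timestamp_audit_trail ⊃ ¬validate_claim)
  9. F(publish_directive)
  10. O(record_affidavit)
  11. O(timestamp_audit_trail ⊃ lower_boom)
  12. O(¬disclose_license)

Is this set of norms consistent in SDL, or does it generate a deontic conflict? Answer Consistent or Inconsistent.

Premise 7 is O(convene_panel ⊃ ¬record_affidavit), but O(convene_panel) is not derivable from the premises, so it does not yield O(¬record_affidavit).
So O(¬record_affidavit) is not derivable, and the apparent clash with O(record_affidavit) does not arise.
A world satisfying every obligation exists (e.g. authorize_ledger=false, convene_panel=false, disclose_license=false, lower_boom=true, publish_directive=false, record_affidavit=true, reject_claim=false, sign_blueprint=false, timestamp_audit_trail=true, validate_claim=true, validate_request=true); no atom is both obligatory and forbidden, so the set is consistent.

Consistent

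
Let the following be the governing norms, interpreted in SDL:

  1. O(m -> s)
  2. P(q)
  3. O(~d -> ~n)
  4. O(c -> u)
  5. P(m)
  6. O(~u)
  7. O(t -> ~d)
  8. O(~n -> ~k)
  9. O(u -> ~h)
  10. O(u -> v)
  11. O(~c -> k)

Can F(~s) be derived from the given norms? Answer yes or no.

Premise 1 is O(m -> s), but O(m) is not derivable from the premises (the permission P(m) asserts only ~O(~m), not O(m)), so it does not yield O(s).
No other premise forces O(s). An ideal world satisfying every premise can still have ~s true, so F(~s) is not derivable.

No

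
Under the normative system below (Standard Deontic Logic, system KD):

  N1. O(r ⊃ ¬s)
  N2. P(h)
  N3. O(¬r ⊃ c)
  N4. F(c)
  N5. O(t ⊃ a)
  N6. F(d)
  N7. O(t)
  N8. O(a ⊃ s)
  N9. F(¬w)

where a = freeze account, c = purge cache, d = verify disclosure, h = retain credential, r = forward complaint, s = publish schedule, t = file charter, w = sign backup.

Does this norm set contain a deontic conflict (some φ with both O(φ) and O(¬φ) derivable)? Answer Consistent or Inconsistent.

Inconsistent

Premise 4, F(c), is equivalent to O(¬c).
Premise 3 is O(¬r ⊃ c); contrapositively O(¬c ⊃ r). Since O(¬c) holds, K gives O(r).
With premise 1, O(r ⊃ ¬s), the K-axiom yields O(¬s).
Premise 8 is O(a ⊃ s); contrapositively O(¬s ⊃ ¬a). Since O(¬s) holds, K gives O(¬a).
The contrapositive of premise 5 (O(t ⊃ a)) is O(¬a ⊃ ¬t), and O(¬a) is already established, so O(¬t).
But premise 7 directly asserts O(t).
We now have both O(¬t) and O(t) — t is simultaneously obligatory and forbidden, violating the D-axiom.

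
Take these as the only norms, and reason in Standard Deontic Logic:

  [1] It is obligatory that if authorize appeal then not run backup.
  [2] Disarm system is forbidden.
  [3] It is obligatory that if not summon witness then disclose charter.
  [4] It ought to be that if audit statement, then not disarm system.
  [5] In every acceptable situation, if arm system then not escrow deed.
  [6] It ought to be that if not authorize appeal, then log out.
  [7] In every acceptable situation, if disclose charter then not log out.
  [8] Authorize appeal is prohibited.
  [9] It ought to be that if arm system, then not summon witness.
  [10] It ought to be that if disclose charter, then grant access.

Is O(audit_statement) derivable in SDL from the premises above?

Premise 4 is O(audit_statement → ¬disarm_system); even if O(¬disarm_system) held, inferring O(audit_statement) would be affirming the consequent — invalid.
No other premise forces O(audit_statement). An ideal world satisfying every premise can still have audit_statement false, so O(audit_statement) is not derivable.

No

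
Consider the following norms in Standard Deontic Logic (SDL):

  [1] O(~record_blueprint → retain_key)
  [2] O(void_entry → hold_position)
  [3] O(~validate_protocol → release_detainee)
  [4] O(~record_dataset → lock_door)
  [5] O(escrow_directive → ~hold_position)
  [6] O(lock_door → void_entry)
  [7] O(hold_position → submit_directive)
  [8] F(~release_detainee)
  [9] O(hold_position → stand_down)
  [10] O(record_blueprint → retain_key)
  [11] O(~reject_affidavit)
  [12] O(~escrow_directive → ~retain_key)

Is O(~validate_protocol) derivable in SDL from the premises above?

No

Premise 3 is O(~validate_protocol → release_detainee); even if O(release_detainee) held, inferring O(~validate_protocol) would be affirming the consequent — invalid.
No other premise forces O(~validate_protocol). An ideal world satisfying every premise can still have ~validate_protocol false, so O(~validate_protocol) is not derivable.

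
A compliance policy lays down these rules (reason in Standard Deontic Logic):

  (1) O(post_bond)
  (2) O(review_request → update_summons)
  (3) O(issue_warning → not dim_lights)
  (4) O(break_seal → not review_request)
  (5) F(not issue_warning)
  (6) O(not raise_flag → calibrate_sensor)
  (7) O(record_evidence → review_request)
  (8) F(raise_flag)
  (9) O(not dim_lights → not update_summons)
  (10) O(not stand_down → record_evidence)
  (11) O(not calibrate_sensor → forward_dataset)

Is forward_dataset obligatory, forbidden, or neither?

Premise 11 is O(not calibrate_sensor → forward_dataset), but O(not calibrate_sensor) is not derivable from the premises, so it does not yield O(forward_dataset).
No premise or chain of K-axiom applications forces O(forward_dataset), and none forces O(not forward_dataset). So forward_dataset is neither obligatory nor forbidden under these norms.

Neither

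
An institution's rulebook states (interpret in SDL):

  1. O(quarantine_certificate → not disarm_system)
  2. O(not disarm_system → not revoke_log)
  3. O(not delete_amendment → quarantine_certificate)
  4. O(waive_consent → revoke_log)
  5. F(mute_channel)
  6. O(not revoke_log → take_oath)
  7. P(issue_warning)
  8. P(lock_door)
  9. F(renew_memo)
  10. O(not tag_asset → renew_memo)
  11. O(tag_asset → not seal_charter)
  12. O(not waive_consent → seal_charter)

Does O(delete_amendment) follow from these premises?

Premise 9, F(renew_memo), is equivalent to O(not renew_memo).
Premise 10 is O(not tag_asset → renew_memo); contrapositively O(not renew_memo → tag_asset). Since O(not renew_memo) holds, K gives O(tag_asset).
Applying K to premise 11 (O(tag_asset → not seal_charter)) and O(tag_asset) yields O(not seal_charter).
Premise 12 is O(not waive_consent → seal_charter); contrapositively O(not seal_charter → waive_consent). Since O(not seal_charter) holds, K gives O(waive_consent).
With premise 4, O(waive_consent → revoke_log), the K-axiom yields O(revoke_log).
The contrapositive of premise 2 (O(not disarm_system → not revoke_log)) is O(revoke_log → disarm_system), and O(revoke_log) is already established, so O(disarm_system).
The contrapositive of premise 1 (O(quarantine_certificate → not disarm_system)) is O(disarm_system → not quarantine_certificate), and O(disarm_system) is already established, so O(not quarantine_certificate).
Premise 3 is O(not delete_amendment → quarantine_certificate); contrapositively O(not quarantine_certificate → delete_amendment). Since O(not quarantine_certificate) holds, K gives O(delete_amendment).
Premises 5, 6, 7, 8 do not contribute to this derivation.
So O(delete_amendment) follows.

Yes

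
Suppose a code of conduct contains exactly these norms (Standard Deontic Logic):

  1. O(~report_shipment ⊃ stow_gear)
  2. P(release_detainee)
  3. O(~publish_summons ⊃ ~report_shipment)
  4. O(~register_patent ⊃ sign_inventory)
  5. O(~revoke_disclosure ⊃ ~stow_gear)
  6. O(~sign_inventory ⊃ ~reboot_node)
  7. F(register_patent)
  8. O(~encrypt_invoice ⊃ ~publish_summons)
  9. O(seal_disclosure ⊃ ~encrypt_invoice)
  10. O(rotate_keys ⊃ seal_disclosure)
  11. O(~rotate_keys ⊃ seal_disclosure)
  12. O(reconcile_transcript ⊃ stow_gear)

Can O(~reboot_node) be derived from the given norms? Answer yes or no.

No

Premise 6 is O(~sign_inventory ⊃ ~reboot_node), but O(~sign_inventory) is not derivable from the premises, so it does not yield O(~reboot_node).
No other premise forces O(~reboot_node). An ideal world satisfying every premise can still have ~reboot_node false, so O(~reboot_node) is not derivable.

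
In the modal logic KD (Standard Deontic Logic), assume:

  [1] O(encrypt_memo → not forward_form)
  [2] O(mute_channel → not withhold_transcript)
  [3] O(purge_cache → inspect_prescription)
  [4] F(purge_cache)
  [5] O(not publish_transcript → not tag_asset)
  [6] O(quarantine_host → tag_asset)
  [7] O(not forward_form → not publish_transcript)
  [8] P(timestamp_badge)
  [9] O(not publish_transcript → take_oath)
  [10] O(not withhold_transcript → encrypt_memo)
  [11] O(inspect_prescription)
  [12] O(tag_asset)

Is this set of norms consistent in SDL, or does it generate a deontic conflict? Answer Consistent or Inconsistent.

Consistent

Premise 3 is O(purge_cache → inspect_prescription); even if O(inspect_prescription) held, inferring O(purge_cache) would be affirming the consequent — invalid.
So O(purge_cache) is not derivable, and the apparent clash with O(not purge_cache) does not arise.
A world satisfying every obligation exists (e.g. encrypt_memo=false, forward_form=true, inspect_prescription=true, mute_channel=false, publish_transcript=true, purge_cache=false, quarantine_host=false, tag_asset=true, take_oath=false, timestamp_badge=false, withhold_transcript=true); no atom is both obligatory and forbidden, so the set is consistent.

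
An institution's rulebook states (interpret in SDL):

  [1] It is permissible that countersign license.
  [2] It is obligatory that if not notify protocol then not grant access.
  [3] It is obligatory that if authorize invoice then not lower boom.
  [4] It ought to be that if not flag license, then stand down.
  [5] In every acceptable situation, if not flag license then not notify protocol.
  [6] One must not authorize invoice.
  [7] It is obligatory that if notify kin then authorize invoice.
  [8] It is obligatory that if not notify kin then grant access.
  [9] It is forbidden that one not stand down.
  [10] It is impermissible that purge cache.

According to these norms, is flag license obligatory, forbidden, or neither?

Premise 6, F(authorize_invoice), is equivalent to O(¬authorize_invoice).
Premise 7 is O(notify_kin → authorize_invoice); contrapositively O(¬authorize_invoice → ¬notify_kin). Since O(¬authorize_invoice) holds, K gives O(¬notify_kin).
Applying K to premise 8 (O(¬notify_kin → grant_access)) and O(¬notify_kin) yields O(grant_access).
Premise 2, O(¬notify_protocol → ¬grant_access), contraposes to O(grant_access → notify_protocol); with O(grant_access) we get O(notify_protocol).
The contrapositive of premise 5 (O(¬flag_license → ¬notify_protocol)) is O(notify_protocol → flag_license), and O(notify_protocol) is already established, so O(flag_license).
Premises 1, 3, 4, 9, 10 do not contribute to this derivation.
Hence flag_license is obligatory.

Obligatory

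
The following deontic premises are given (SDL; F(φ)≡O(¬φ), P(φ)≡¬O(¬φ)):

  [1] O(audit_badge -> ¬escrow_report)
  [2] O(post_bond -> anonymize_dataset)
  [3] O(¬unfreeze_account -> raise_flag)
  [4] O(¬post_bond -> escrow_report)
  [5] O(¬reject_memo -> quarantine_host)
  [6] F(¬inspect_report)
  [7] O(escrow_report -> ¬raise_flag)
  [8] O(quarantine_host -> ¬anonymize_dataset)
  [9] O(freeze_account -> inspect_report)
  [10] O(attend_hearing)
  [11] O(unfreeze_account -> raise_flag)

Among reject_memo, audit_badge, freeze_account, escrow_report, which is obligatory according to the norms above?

Premises 3 and 11 are O(¬unfreeze_account -> raise_flag) and O(unfreeze_account -> raise_flag); every ideal world satisfies ¬unfreeze_account or unfreeze_account, so in either case raise_flag holds — hence O(raise_flag).
Premise 7 is O(escrow_report -> ¬raise_flag); contrapositively O(raise_flag -> ¬escrow_report). Since O(raise_flag) holds, K gives O(¬escrow_report).
Premise 4, O(¬post_bond -> escrow_report), contraposes to O(¬escrow_report -> post_bond); with O(¬escrow_report) we get O(post_bond).
With premise 2, O(post_bond -> anonymize_dataset), the K-axiom yields O(anonymize_dataset).
Premise 8, O(quarantine_host -> ¬anonymize_dataset), contraposes to O(anonymize_dataset -> ¬quarantine_host); with O(anonymize_dataset) we get O(¬quarantine_host).
Premise 5 is O(¬reject_memo -> quarantine_host); contrapositively O(¬quarantine_host -> reject_memo). Since O(¬quarantine_host) holds, K gives O(reject_memo).
So O(reject_memo) holds — reject_memo is obligatory. None of the other listed options is made obligatory by any chain of premises.

reject_memo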